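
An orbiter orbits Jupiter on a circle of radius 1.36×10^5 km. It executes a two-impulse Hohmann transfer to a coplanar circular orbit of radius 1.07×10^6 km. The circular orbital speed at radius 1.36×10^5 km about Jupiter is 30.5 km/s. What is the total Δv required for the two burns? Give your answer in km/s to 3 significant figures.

From the circular-orbit relation v² = μ/r at r = 1.36×10^5 km: μ = v²r = (30.5)² × 1.36×10^5 = 1.26514×10^8 km³/s².
Semi-major axis of the transfer orbit: a_t = (1.360×10^5 + 1.070×10^6)/2 = 6.030×10^5 km.
At r₁ the circular-orbit speed is v₁ = √(μ/r₁) = 30.50 km/s.
Transfer-orbit speed at r₁ (v² = μ(2/r − 1/a)): v_p = √[μ(2/r₁ − 1/a_t)] = 40.63 km/s.
First burn Δv₁ = |v_p − v₁| = 10.13 km/s.
At r₂, v₂ = √(μ/r₂) = 10.874 km/s.
Transfer-orbit speed at r₂: v_a = √[μ(2/r₂ − 1/a_t)] = 5.1640 km/s.
Second burn Δv₂ = |v₂ − v_a| = 5.710 km/s.
Δv = Δv₁ + Δv₂ = 10.13 + 5.710 = 15.84 km/s.

Δv = 15.8 km/s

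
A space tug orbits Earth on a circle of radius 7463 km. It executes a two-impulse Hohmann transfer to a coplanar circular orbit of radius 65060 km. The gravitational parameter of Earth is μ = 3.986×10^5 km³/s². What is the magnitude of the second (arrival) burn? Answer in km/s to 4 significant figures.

Δv₂ = 1.352 km/s

The Hohmann ellipse has a_t = (r₁ + r₂)/2 = 36261.5 km.
Circular speed at r = 65060 km: v_c = √(μ/r) = 2.475 km/s.
Transfer-orbit speed at the same r (vis-viva, a = a_t): v_t = √[μ(2/r − 1/a_t)] = 1.123 km/s.
Δv₂ = |v_t − v_c| = |1.123 − 2.475| = 1.352 km/s.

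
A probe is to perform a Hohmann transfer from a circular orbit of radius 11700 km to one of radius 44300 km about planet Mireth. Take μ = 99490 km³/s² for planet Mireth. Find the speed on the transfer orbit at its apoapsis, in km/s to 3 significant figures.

v = 0.969 km/s

Semi-major axis of the transfer orbit: a_t = (11700 + 44300)/2 = 28000 km.
The apoapsis of the transfer ellipse is at r = 44300 km.
From the vis-viva equation, v = √[μ(2/r − 1/a_t)] = 0.9687 km/s.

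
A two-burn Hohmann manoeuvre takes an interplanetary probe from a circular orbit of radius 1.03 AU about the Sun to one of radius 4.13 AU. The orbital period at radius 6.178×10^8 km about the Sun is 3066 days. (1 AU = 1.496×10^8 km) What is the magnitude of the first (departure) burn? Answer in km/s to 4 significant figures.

Δv₁ = 7.782 km/s

From Kepler's third law T² = 4π²r³/μ at r = 6.178×10^8 km, T = 3066 days = 3066 × 86400 s = 2.649024×10^8 s: μ = 4π²r³/T² = 1.32657×10^11 km³/s².
In km: r₁ = 1.03 × 1.496×10^8 = 1.54088×10^8 km; r₂ = 4.13 × 1.496×10^8 = 6.17848×10^8 km.
Semi-major axis of the transfer orbit: a_t = (1.54088×10^8 + 6.17848×10^8)/2 = 3.85968×10^8 km.
Circular speed at r = 1.54088×10^8 km: v_c = √(μ/r) = 29.341 km/s.
Vis-viva on the transfer ellipse at r = 1.54088×10^8 km gives v_t = √[μ(2/r − 1/a_t)] = 37.123 km/s.
Δv₁ = |v_t − v_c| = |37.123 − 29.341| = 7.782 km/s.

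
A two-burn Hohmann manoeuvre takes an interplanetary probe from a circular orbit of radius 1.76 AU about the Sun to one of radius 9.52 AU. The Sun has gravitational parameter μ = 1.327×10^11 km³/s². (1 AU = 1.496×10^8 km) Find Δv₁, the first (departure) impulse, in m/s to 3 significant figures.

In km: r₁ = 1.76 × 1.496×10^8 = 2.63296×10^8 km; r₂ = 9.52 × 1.496×10^8 = 1.424192×10^9 km.
Semi-major axis of the transfer orbit: a_t = (2.63296×10^8 + 1.424192×10^9)/2 = 8.43744×10^8 km.
On the circular orbit at r = 2.63296×10^8 km, v_c = √(μ/r) = 22.450 km/s.
Vis-viva on the transfer ellipse at r = 2.63296×10^8 km gives v_t = √[μ(2/r − 1/a_t)] = 29.167 km/s.
Δv₁ = |v_t − v_c| = |29.167 − 22.450| = 6.717 km/s.

Δv₁ = 6720 m/s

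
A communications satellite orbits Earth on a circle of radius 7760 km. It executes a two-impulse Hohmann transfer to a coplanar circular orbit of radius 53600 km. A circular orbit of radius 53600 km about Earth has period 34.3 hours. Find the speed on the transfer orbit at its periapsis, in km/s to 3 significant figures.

From Kepler's third law T² = 4π²r³/μ at r = 53600 km, T = 34.3 hours = 34.3 × 3600 s = 1.2348×10^5 s: μ = 4π²r³/T² = 3.98713×10^5 km³/s².
Transfer-ellipse semi-major axis a_t = (r₁ + r₂)/2 = (7760 + 53600)/2 = 30680 km.
The periapsis of the transfer ellipse is at r = 7760 km.
Applying v² = μ(2/r − 1/a_t): v = 9.474 km/s.

v = 9.47 km/s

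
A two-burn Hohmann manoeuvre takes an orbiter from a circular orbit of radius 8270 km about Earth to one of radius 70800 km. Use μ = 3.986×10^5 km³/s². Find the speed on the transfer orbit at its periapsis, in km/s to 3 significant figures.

v = 9.29 km/s

Semi-major axis of the transfer orbit: a_t = (8270 + 70800)/2 = 39535 km.
The periapsis of the transfer ellipse is at r = 8270 km.
Vis-viva: v = √[μ(2/r − 1/a_t)] = √[3.986×10^5 × (2/8270 − 1/39535)] = 9.291 km/s.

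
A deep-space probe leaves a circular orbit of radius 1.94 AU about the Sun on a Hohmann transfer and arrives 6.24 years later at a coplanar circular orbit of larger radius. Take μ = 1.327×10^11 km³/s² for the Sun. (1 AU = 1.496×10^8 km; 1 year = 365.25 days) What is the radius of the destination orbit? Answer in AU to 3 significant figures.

In km: r₁ = 1.94 × 1.496×10^8 = 2.90224×10^8 km.
Transfer time t = 6.24 years × 365.25 × 86400 s = 1.96919424×10^8 s, and t = π√(a_t³/μ).
So a_t = (μ t²/π²)^(1/3) = (1.327×10^11 × (1.96919424×10^8)² / π²)^(1/3) = 8.0485×10^8 km.
Since a_t = (r₁ + r₂)/2, r₂ = 2a_t − r₁ = 2×8.0485×10^8 − 2.90224×10^8 = 1.319476×10^9 km.
In AU: r₂ = 1.319476×10^9 / 1.496×10^8 = 8.82 AU.

r₂ = 8.82 AU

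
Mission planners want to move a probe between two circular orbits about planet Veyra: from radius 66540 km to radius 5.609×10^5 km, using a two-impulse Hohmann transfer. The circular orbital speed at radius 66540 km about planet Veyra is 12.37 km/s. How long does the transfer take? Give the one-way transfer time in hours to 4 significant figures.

t = 48.06 hours

From the circular-orbit relation v² = μ/r at r = 66540 km: μ = v²r = (12.37)² × 66540 = 1.01817×10^7 km³/s².
Semi-major axis of the transfer orbit: a_t = (66540 + 5.609×10^5)/2 = 3.1372×10^5 km.
By Kepler's third law the transfer-orbit period is T = 2π√(a_t³/μ), so t = T/2 = 1.730×10^5 s.
Converting: 1.730×10^5 s ÷ 3600 s/hour = 48.06 hours.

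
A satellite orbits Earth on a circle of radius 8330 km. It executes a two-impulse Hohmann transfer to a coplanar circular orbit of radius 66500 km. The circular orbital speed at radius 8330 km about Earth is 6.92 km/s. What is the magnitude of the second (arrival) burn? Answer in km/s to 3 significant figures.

From the circular-orbit relation v² = μ/r at r = 8330 km: μ = v²r = (6.92)² × 8330 = 3.98894×10^5 km³/s².
Transfer-ellipse semi-major axis a_t = (r₁ + r₂)/2 = (8330 + 66500)/2 = 37415 km.
On the circular orbit at r = 66500 km, v_c = √(μ/r) = 2.4492 km/s.
Vis-viva on the transfer ellipse at r = 66500 km gives v_t = √[μ(2/r − 1/a_t)] = 1.1556 km/s.
Δv₂ = |v_t − v_c| = |1.1556 − 2.4492| = 1.294 km/s.

Δv₂ = 1.29 km/s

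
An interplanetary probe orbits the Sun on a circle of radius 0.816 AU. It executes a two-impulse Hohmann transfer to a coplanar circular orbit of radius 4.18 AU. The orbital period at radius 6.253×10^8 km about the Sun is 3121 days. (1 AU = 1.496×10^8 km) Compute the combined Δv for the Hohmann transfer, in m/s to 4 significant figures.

Δv = 15920 m/s

From Kepler's third law T² = 4π²r³/μ at r = 6.253×10^8 km, T = 3121 days = 3121 × 86400 s = 2.696544×10^8 s: μ = 4π²r³/T² = 1.32743×10^11 km³/s².
In km: r₁ = 0.816 × 1.496×10^8 = 1.220736×10^8 km; r₂ = 4.18 × 1.496×10^8 = 6.25328×10^8 km.
Semi-major axis of the transfer orbit: a_t = (1.220736×10^8 + 6.25328×10^8)/2 = 3.737008×10^8 km.
At r₁ the circular-orbit speed is v₁ = √(μ/r₁) = 32.976 km/s.
On the transfer ellipse at r₁, vis-viva equation gives v_p = √[μ(2/r₁ − 1/a_t)] = 42.657 km/s.
First burn Δv₁ = |v_p − v₁| = 9.681 km/s.
Circular speed at r₂: v₂ = √(μ/r₂) = 14.5697 km/s.
Transfer-orbit speed at r₂: v_a = √[μ(2/r₂ − 1/a_t)] = 8.32722 km/s.
Second burn Δv₂ = |v₂ − v_a| = 6.242 km/s.
Total Δv = Δv₁ + Δv₂ = 15.92 km/s.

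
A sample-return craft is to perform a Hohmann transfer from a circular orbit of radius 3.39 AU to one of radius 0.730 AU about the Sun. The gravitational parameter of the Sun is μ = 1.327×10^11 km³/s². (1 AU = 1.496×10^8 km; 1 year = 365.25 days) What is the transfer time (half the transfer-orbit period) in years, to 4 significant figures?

In km: r₁ = 3.39 × 1.496×10^8 = 5.07144×10^8 km; r₂ = 0.730 × 1.496×10^8 = 1.09208×10^8 km.
The Hohmann ellipse has a_t = (r₁ + r₂)/2 = 3.08176×10^8 km.
Transfer time t = π√(a_t³/μ) = π√((3.08176×10^8)³ / 1.327×10^11) = 4.6657×10^7 s.
Converting: 4.6657×10^7 s ÷ 3.15576×10^7 s/year (365.25 × 86400) = 1.478 years.

t = 1.478 years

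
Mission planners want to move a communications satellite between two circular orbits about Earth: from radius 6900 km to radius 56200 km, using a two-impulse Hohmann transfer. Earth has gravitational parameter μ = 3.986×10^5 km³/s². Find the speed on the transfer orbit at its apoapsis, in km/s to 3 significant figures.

v = 1.25 km/s

Semi-major axis of the transfer orbit: a_t = (6900 + 56200)/2 = 31550 km.
At apoapsis, r = 56200 km.
From the vis-viva equation, v = √[μ(2/r − 1/a_t)] = 1.245 km/s.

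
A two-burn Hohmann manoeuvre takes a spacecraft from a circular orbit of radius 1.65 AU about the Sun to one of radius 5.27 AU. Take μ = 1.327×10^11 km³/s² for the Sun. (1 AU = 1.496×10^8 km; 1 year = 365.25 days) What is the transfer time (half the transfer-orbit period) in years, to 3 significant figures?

In km: r₁ = 1.65 × 1.496×10^8 = 2.4684×10^8 km; r₂ = 5.27 × 1.496×10^8 = 7.88392×10^8 km.
Transfer-ellipse semi-major axis a_t = (r₁ + r₂)/2 = (2.4684×10^8 + 7.88392×10^8)/2 = 5.17616×10^8 km.
Half the transfer-orbit period gives t = π√(a_t³/μ) = 1.016×10^8 s.
Converting: 1.016×10^8 s ÷ 3.15576×10^7 s/year (365.25 × 86400) = 3.22 years.

t = 3.22 years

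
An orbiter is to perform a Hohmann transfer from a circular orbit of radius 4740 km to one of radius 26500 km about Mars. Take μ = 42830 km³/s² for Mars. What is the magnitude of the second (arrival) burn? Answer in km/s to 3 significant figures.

The Hohmann ellipse has a_t = (r₁ + r₂)/2 = 15620 km.
On the circular orbit at r = 26500 km, v_c = √(μ/r) = 1.2713 km/s.
Vis-viva on the transfer ellipse at r = 26500 km gives v_t = √[μ(2/r − 1/a_t)] = 0.70033 km/s.
Δv₂ = |v_t − v_c| = |0.70033 − 1.2713| = 0.5710 km/s.

Δv₂ = 0.571 km/s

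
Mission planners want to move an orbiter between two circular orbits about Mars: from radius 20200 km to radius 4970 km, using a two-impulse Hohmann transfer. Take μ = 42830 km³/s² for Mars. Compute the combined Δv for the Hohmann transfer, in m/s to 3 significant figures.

Transfer-ellipse semi-major axis a_t = (r₁ + r₂)/2 = (20200 + 4970)/2 = 12585 km.
At r₁ the circular-orbit speed is v₁ = √(μ/r₁) = 1.45612 km/s.
On the transfer ellipse at r₁, v² = μ(2/r − 1/a) gives v_a = √[μ(2/r₁ − 1/a_t)] = 0.915061 km/s.
First burn Δv₁ = |v_a − v₁| = 0.5411 km/s.
At r₂, v₂ = √(μ/r₂) = 2.9356 km/s.
Transfer-orbit speed at r₂: v_p = √[μ(2/r₂ − 1/a_t)] = 3.7192 km/s.
Second burn Δv₂ = |v₂ − v_p| = 0.7836 km/s.
Total Δv = Δv₁ + Δv₂ = 1.325 km/s.

Δv = 1320 m/s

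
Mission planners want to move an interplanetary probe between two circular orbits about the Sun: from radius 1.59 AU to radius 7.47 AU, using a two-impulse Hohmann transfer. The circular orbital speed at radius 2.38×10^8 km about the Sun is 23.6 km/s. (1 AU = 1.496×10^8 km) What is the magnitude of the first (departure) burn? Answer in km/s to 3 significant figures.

From the circular-orbit relation v² = μ/r at r = 2.38×10^8 km: μ = v²r = (23.6)² × 2.38×10^8 = 1.32556×10^11 km³/s².
In km: r₁ = 1.59 × 1.496×10^8 = 2.37864×10^8 km; r₂ = 7.47 × 1.496×10^8 = 1.117512×10^9 km.
Transfer-ellipse semi-major axis a_t = (r₁ + r₂)/2 = (2.37864×10^8 + 1.117512×10^9)/2 = 6.77688×10^8 km.
Circular speed at r = 2.37864×10^8 km: v_c = √(μ/r) = 23.6067 km/s.
Transfer-orbit speed at the same r (vis-viva, a = a_t): v_t = √[μ(2/r − 1/a_t)] = 30.3143 km/s.
Δv₁ = |v_t − v_c| = |30.3143 − 23.6067| = 6.708 km/s.

Δv₁ = 6.71 km/s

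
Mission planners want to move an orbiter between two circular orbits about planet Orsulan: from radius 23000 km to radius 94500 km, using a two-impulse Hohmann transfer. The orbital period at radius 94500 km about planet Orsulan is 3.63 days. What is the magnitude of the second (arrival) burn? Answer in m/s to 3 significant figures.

From Kepler's third law T² = 4π²r³/μ at r = 94500 km, T = 3.63 days = 3.63 × 86400 s = 3.13632×10^5 s: μ = 4π²r³/T² = 3.38699×10^5 km³/s².
Semi-major axis of the transfer orbit: a_t = (23000 + 94500)/2 = 58750 km.
On the circular orbit at r = 94500 km, v_c = √(μ/r) = 1.89318 km/s.
Transfer-orbit speed at the same r (vis-viva, a = a_t): v_t = √[μ(2/r − 1/a_t)] = 1.18454 km/s.
Δv₂ = |v_t − v_c| = |1.18454 − 1.89318| = 0.7086 km/s.

Δv₂ = 709 m/s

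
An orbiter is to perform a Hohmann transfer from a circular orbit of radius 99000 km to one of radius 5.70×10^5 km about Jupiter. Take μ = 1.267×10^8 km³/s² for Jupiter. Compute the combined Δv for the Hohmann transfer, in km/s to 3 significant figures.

Δv = 17.7 km/s

Semi-major axis of the transfer orbit: a_t = (99000 + 5.700×10^5)/2 = 3.345×10^5 km.
At r₁ the circular-orbit speed is v₁ = √(μ/r₁) = 35.774 km/s.
On the transfer ellipse at r₁, vis-viva gives v_p = √[μ(2/r₁ − 1/a_t)] = 46.699 km/s.
First burn Δv₁ = |v_p − v₁| = 10.925 km/s.
At r₂, v₂ = √(μ/r₂) = 14.9091 km/s.
Transfer-orbit speed at r₂: v_a = √[μ(2/r₂ − 1/a_t)] = 8.11093 km/s.
Second burn Δv₂ = |v₂ − v_a| = 6.7982 km/s.
Δv = Δv₁ + Δv₂ = 10.925 + 6.7982 = 17.72 km/s.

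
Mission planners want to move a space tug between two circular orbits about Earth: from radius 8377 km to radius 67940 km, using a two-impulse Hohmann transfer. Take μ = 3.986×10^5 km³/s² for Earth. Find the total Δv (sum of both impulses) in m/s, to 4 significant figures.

Transfer-ellipse semi-major axis a_t = (r₁ + r₂)/2 = (8377 + 67940)/2 = 38158.5 km.
Circular speed at r₁: v₁ = √(μ/r₁) = √(3.986×10^5/8377) = 6.8980 km/s.
Transfer-orbit speed at r₁ (v² = μ(2/r − 1/a)): v_p = √[μ(2/r₁ − 1/a_t)] = 9.2043 km/s.
First burn Δv₁ = |v_p − v₁| = 2.3063 km/s.
Circular speed at r₂: v₂ = √(μ/r₂) = 2.4222 km/s.
Transfer-orbit speed at r₂: v_a = √[μ(2/r₂ − 1/a_t)] = 1.1349 km/s.
Second burn Δv₂ = |v₂ − v_a| = 1.2873 km/s.
Total Δv = Δv₁ + Δv₂ = 3.594 km/s.

Δv = 3594 m/s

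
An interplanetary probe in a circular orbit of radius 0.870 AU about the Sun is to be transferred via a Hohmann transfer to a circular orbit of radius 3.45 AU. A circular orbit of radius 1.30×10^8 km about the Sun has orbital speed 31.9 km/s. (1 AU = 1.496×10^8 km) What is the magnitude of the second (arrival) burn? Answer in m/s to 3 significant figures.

Δv₂ = 5850 m/s

From the circular-orbit relation v² = μ/r at r = 1.30×10^8 km: μ = v²r = (31.9)² × 1.30×10^8 = 1.32289×10^11 km³/s².
In km: r₁ = 0.870 × 1.496×10^8 = 1.30152×10^8 km; r₂ = 3.45 × 1.496×10^8 = 5.1612×10^8 km.
Semi-major axis of the transfer orbit: a_t = (1.30152×10^8 + 5.1612×10^8)/2 = 3.23136×10^8 km.
Circular speed at r = 5.1612×10^8 km: v_c = √(μ/r) = 16.010 km/s.
Transfer-orbit speed at the same r (vis-viva, a = a_t): v_t = √[μ(2/r − 1/a_t)] = 10.161 km/s.
Δv₂ = |v_t − v_c| = |10.161 − 16.010| = 5.849 km/s.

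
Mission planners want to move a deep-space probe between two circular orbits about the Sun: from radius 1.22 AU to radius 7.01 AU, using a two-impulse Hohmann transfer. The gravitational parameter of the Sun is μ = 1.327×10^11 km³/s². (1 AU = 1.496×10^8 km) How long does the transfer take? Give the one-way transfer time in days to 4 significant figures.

In km: r₁ = 1.22 × 1.496×10^8 = 1.82512×10^8 km; r₂ = 7.01 × 1.496×10^8 = 1.048696×10^9 km.
Transfer-ellipse semi-major axis a_t = (r₁ + r₂)/2 = (1.82512×10^8 + 1.048696×10^9)/2 = 6.15604×10^8 km.
Transfer time t = π√(a_t³/μ) = π√((6.15604×10^8)³ / 1.327×10^11) = 1.3172×10^8 s.
Converting: 1.3172×10^8 s ÷ 86400 s/day = 1525 days.

t = 1525 days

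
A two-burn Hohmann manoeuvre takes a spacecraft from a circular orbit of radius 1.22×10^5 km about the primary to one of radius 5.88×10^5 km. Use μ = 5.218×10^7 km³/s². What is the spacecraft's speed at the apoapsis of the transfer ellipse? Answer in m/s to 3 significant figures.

Transfer-ellipse semi-major axis a_t = (r₁ + r₂)/2 = (1.220×10^5 + 5.880×10^5)/2 = 3.550×10^5 km.
The apoapsis of the transfer ellipse is at r = 5.880×10^5 km.
Vis-viva: v = √[μ(2/r − 1/a_t)] = √[5.218×10^7 × (2/5.880×10^5 − 1/3.550×10^5)] = 5.522 km/s.

v = 5520 m/s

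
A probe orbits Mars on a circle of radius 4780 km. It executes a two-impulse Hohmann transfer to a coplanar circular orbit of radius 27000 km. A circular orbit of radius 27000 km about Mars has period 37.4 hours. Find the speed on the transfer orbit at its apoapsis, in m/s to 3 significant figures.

v = 691 m/s

From Kepler's third law T² = 4π²r³/μ at r = 27000 km, T = 37.4 hours = 37.4 × 3600 s = 1.3464×10^5 s: μ = 4π²r³/T² = 42865.0 km³/s².
The Hohmann ellipse has a_t = (r₁ + r₂)/2 = 15890 km.
At apoapsis, r = 27000 km.
Vis-viva: v = √[μ(2/r − 1/a_t)] = √[42865.0 × (2/27000 − 1/15890)] = 0.6911 km/s.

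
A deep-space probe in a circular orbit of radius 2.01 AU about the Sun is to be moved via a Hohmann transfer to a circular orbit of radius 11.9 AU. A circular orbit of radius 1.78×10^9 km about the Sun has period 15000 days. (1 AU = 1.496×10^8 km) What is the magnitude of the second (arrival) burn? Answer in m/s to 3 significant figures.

From Kepler's third law T² = 4π²r³/μ at r = 1.78×10^9 km, T = 15000 days = 15000 × 86400 s = 1.296×10^9 s: μ = 4π²r³/T² = 1.32559×10^11 km³/s².
In km: r₁ = 2.01 × 1.496×10^8 = 3.00696×10^8 km; r₂ = 11.9 × 1.496×10^8 = 1.78024×10^9 km.
Semi-major axis of the transfer orbit: a_t = (3.00696×10^8 + 1.78024×10^9)/2 = 1.040468×10^9 km.
Circular speed at r = 1.78024×10^9 km: v_c = √(μ/r) = 8.629 km/s.
Vis-viva on the transfer ellipse at r = 1.78024×10^9 km gives v_t = √[μ(2/r − 1/a_t)] = 4.639 km/s.
Δv₂ = |v_t − v_c| = |4.639 − 8.629| = 3.990 km/s.

Δv₂ = 3990 m/s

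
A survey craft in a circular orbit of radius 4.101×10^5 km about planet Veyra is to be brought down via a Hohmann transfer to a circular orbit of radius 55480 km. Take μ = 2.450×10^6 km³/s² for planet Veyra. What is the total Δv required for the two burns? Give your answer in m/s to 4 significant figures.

Transfer-ellipse semi-major axis a_t = (r₁ + r₂)/2 = (4.101×10^5 + 55480)/2 = 2.3279×10^5 km.
Circular speed at r₁: v₁ = √(μ/r₁) = √(2.450×10^6/4.101×10^5) = 2.444 km/s.
On the transfer ellipse at r₁, v² = μ(2/r − 1/a) gives v_a = √[μ(2/r₁ − 1/a_t)] = 1.193 km/s.
First burn Δv₁ = |v_a − v₁| = 1.251 km/s.
Circular speed at r₂: v₂ = √(μ/r₂) = 6.645 km/s.
Transfer-orbit speed at r₂: v_p = √[μ(2/r₂ − 1/a_t)] = 8.820 km/s.
Second burn Δv₂ = |v₂ − v_p| = 2.175 km/s.
Δv = Δv₁ + Δv₂ = 1.251 + 2.175 = 3.426 km/s.

Δv = 3426 m/s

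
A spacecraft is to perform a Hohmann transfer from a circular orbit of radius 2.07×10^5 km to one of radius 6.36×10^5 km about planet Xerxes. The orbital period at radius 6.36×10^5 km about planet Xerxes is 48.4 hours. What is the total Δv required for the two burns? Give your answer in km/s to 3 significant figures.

Δv = 16.0 km/s

From Kepler's third law T² = 4π²r³/μ at r = 6.36×10^5 km, T = 48.4 hours = 48.4 × 3600 s = 1.7424×10^5 s: μ = 4π²r³/T² = 3.34530×10^8 km³/s².
Transfer-ellipse semi-major axis a_t = (r₁ + r₂)/2 = (2.070×10^5 + 6.360×10^5)/2 = 4.215×10^5 km.
Circular speed at r₁: v₁ = √(μ/r₁) = √(3.34530×10^8/2.070×10^5) = 40.2006 km/s.
Transfer-orbit speed at r₁ (v² = μ(2/r − 1/a)): v_p = √[μ(2/r₁ − 1/a_t)] = 49.3813 km/s.
First burn Δv₁ = |v_p − v₁| = 9.181 km/s.
Circular speed at r₂: v₂ = √(μ/r₂) = 22.934 km/s.
Transfer-orbit speed at r₂: v_a = √[μ(2/r₂ − 1/a_t)] = 16.072 km/s.
Second burn Δv₂ = |v₂ − v_a| = 6.862 km/s.
Total Δv = Δv₁ + Δv₂ = 16.04 km/s.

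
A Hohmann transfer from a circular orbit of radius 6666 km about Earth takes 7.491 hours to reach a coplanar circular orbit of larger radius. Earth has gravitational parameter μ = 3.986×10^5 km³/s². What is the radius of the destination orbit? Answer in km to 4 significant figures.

r₂ = 55040 km

Transfer time t = 7.491 hours = 26967.6 s, and t = π√(a_t³/μ).
So a_t = (μ t²/π²)^(1/3) = (3.986×10^5 × (26967.6)² / π²)^(1/3) = 30854 km.
Since a_t = (r₁ + r₂)/2, r₂ = 2a_t − r₁ = 2×30854 − 6666 = 55042 km.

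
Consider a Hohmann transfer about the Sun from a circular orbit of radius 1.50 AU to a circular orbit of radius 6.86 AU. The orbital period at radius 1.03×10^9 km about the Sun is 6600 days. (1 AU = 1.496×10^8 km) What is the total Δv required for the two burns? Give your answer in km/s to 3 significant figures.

Δv = 11.4 km/s

From Kepler's third law T² = 4π²r³/μ at r = 1.03×10^9 km, T = 6600 days = 6600 × 86400 s = 5.7024×10^8 s: μ = 4π²r³/T² = 1.32665×10^11 km³/s².
In km: r₁ = 1.50 × 1.496×10^8 = 2.244×10^8 km; r₂ = 6.86 × 1.496×10^8 = 1.026256×10^9 km.
The Hohmann ellipse has a_t = (r₁ + r₂)/2 = 6.25328×10^8 km.
At r₁ the circular-orbit speed is v₁ = √(μ/r₁) = 24.315 km/s.
On the transfer ellipse at r₁, v² = μ(2/r − 1/a) gives v_p = √[μ(2/r₁ − 1/a_t)] = 31.149 km/s.
First burn Δv₁ = |v_p − v₁| = 6.834 km/s.
Circular speed at r₂: v₂ = √(μ/r₂) = 11.37 km/s.
Transfer-orbit speed at r₂: v_a = √[μ(2/r₂ − 1/a_t)] = 6.811 km/s.
Second burn Δv₂ = |v₂ − v_a| = 4.559 km/s.
Total Δv = Δv₁ + Δv₂ = 11.39 km/s.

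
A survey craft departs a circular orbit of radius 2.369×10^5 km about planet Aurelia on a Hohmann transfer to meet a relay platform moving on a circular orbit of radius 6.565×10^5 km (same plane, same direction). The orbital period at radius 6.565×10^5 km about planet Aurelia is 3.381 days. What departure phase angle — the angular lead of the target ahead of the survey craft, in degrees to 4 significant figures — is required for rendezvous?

From Kepler's third law T² = 4π²r³/μ at r = 6.565×10^5 km, T = 3.381 days = 3.381 × 86400 s = 2.921184×10^5 s: μ = 4π²r³/T² = 1.30902×10^8 km³/s².
The Hohmann ellipse has a_t = (r₁ + r₂)/2 = 4.467×10^5 km.
The half-period of the transfer ellipse is t = π√(a_t³/μ) = 81979 s.
Target angular speed ω₂ = √(μ/r₂³) = 2.1509×10^-5 rad/s.
Angle swept by the target during transfer: ω₂·t = 1.7633 rad = 101.03°.
The survey craft traverses 180° on the transfer ellipse, so the target must lead by 180° − 101.03° = 78.97°.

φ = 78.97°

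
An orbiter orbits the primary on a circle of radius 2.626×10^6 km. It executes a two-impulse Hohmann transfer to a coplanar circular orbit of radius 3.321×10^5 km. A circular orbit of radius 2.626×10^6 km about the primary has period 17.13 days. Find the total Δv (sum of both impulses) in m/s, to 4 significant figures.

From Kepler's third law T² = 4π²r³/μ at r = 2.626×10^6 km, T = 17.13 days = 17.13 × 86400 s = 1.480032×10^6 s: μ = 4π²r³/T² = 3.26364×10^8 km³/s².
Semi-major axis of the transfer orbit: a_t = (2.626×10^6 + 3.321×10^5)/2 = 1.47905×10^6 km.
Circular speed at r₁: v₁ = √(μ/r₁) = √(3.26364×10^8/2.626×10^6) = 11.1482 km/s.
On the transfer ellipse at r₁, v² = μ(2/r − 1/a) gives v_a = √[μ(2/r₁ − 1/a_t)] = 5.28259 km/s.
First burn Δv₁ = |v_a − v₁| = 5.866 km/s.
Circular speed at r₂: v₂ = √(μ/r₂) = 31.35 km/s.
Transfer-orbit speed at r₂: v_p = √[μ(2/r₂ − 1/a_t)] = 41.77 km/s.
Second burn Δv₂ = |v₂ − v_p| = 10.42 km/s.
Δv = Δv₁ + Δv₂ = 5.866 + 10.42 = 16.29 km/s.

Δv = 16290 m/s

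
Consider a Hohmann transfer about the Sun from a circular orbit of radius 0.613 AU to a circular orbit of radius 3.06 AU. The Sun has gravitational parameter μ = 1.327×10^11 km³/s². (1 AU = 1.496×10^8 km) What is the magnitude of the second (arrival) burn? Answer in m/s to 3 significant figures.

In km: r₁ = 0.613 × 1.496×10^8 = 9.17048×10^7 km; r₂ = 3.06 × 1.496×10^8 = 4.57776×10^8 km.
The Hohmann ellipse has a_t = (r₁ + r₂)/2 = 2.747404×10^8 km.
On the circular orbit at r = 4.57776×10^8 km, v_c = √(μ/r) = 17.026 km/s.
Transfer-orbit speed at the same r (vis-viva, a = a_t): v_t = √[μ(2/r − 1/a_t)] = 9.8366 km/s.
Δv₂ = |v_t − v_c| = |9.8366 − 17.026| = 7.189 km/s.

Δv₂ = 7190 m/s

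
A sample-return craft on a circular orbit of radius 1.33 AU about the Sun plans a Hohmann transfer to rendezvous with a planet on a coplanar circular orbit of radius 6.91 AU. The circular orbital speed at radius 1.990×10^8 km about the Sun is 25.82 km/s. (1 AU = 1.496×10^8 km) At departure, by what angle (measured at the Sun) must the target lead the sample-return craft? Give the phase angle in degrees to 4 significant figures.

From the circular-orbit relation v² = μ/r at r = 1.990×10^8 km: μ = v²r = (25.82)² × 1.990×10^8 = 1.32668×10^11 km³/s².
In km: r₁ = 1.33 × 1.496×10^8 = 1.98968×10^8 km; r₂ = 6.91 × 1.496×10^8 = 1.033736×10^9 km.
Transfer-ellipse semi-major axis a_t = (r₁ + r₂)/2 = (1.98968×10^8 + 1.033736×10^9)/2 = 6.16352×10^8 km.
Transfer time t = π√(a_t³/μ) = 1.3198×10^8 s.
The target's mean motion on its circular orbit is ω₂ = √(μ/r₂³) = 1.0959×10^-8 rad/s.
Angle swept by the target during transfer: ω₂·t = 1.4464 rad = 82.87°.
Arrival is 180° from departure on the ellipse, so φ = 180° − 82.87° = 97.13°.

φ = 97.13°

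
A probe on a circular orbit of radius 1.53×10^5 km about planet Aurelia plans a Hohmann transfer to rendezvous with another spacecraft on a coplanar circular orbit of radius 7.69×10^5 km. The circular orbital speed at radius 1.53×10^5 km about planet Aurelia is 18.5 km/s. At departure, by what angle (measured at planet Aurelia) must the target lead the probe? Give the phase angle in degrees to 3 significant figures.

φ = 96.5°

From the circular-orbit relation v² = μ/r at r = 1.53×10^5 km: μ = v²r = (18.5)² × 1.53×10^5 = 5.23642×10^7 km³/s².
Semi-major axis of the transfer orbit: a_t = (1.530×10^5 + 7.690×10^5)/2 = 4.610×10^5 km.
The half-period of the transfer ellipse is t = π√(a_t³/μ) = 1.35889×10^5 s.
The target's mean motion on its circular orbit is ω₂ = √(μ/r₂³) = 1.07307×10^-5 rad/s.
Angle swept by the target during transfer: ω₂·t = 1.45818 rad = 83.548°.
The probe traverses 180° on the transfer ellipse, so the target must lead by 180° − 83.548° = 96.5°.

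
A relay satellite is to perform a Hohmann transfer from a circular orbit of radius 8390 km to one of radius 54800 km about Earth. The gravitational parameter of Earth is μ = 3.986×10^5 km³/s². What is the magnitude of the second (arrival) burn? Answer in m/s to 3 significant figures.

Δv₂ = 1310 m/s

Transfer-ellipse semi-major axis a_t = (r₁ + r₂)/2 = (8390 + 54800)/2 = 31595 km.
On the circular orbit at r = 54800 km, v_c = √(μ/r) = 2.697 km/s.
Transfer-orbit speed at the same r (vis-viva, a = a_t): v_t = √[μ(2/r − 1/a_t)] = 1.390 km/s.
Δv₂ = |v_t − v_c| = |1.390 − 2.697| = 1.307 km/s.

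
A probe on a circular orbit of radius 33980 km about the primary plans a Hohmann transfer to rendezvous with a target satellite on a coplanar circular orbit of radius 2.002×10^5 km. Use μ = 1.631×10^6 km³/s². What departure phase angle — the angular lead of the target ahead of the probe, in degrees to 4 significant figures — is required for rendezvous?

Semi-major axis of the transfer orbit: a_t = (33980 + 2.002×10^5)/2 = 1.1709×10^5 km.
The half-period of the transfer ellipse is t = π√(a_t³/μ) = 98560 s.
The target's mean motion on its circular orbit is ω₂ = √(μ/r₂³) = 1.4257×10^-5 rad/s.
Angle swept by the target during transfer: ω₂·t = 1.4052 rad = 80.51°.
The probe traverses 180° on the transfer ellipse, so the target must lead by 180° − 80.51° = 99.49°.

φ = 99.49°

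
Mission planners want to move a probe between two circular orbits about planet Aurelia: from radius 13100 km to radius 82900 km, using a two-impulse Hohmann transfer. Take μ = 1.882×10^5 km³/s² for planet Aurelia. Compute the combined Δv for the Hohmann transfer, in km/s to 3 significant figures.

The Hohmann ellipse has a_t = (r₁ + r₂)/2 = 48000 km.
Circular speed at r₁: v₁ = √(μ/r₁) = √(1.882×10^5/13100) = 3.7903 km/s.
Transfer-orbit speed at r₁ (v² = μ(2/r − 1/a)): v_p = √[μ(2/r₁ − 1/a_t)] = 4.9812 km/s.
First burn Δv₁ = |v_p − v₁| = 1.1909 km/s.
At r₂, v₂ = √(μ/r₂) = 1.50672 km/s.
Transfer-orbit speed at r₂: v_a = √[μ(2/r₂ − 1/a_t)] = 0.787132 km/s.
Second burn Δv₂ = |v₂ − v_a| = 0.71959 km/s.
Total Δv = Δv₁ + Δv₂ = 1.910 km/s.

Δv = 1.91 km/s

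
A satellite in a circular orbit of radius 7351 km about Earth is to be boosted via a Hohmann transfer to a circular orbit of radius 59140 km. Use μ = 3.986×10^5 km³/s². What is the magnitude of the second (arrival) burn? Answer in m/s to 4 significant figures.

Δv₂ = 1375 m/s

Transfer-ellipse semi-major axis a_t = (r₁ + r₂)/2 = (7351 + 59140)/2 = 33245.5 km.
Circular speed at r = 59140 km: v_c = √(μ/r) = 2.596 km/s.
Vis-viva on the transfer ellipse at r = 59140 km gives v_t = √[μ(2/r − 1/a_t)] = 1.221 km/s.
Δv₂ = |v_t − v_c| = |1.221 − 2.596| = 1.375 km/s.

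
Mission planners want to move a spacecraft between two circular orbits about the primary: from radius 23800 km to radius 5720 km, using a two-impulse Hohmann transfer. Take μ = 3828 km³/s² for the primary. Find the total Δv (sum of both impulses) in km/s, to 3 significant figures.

Δv = 0.372 km/s

Transfer-ellipse semi-major axis a_t = (r₁ + r₂)/2 = (23800 + 5720)/2 = 14760 km.
Circular speed at r₁: v₁ = √(μ/r₁) = √(3828/23800) = 0.40105 km/s.
On the transfer ellipse at r₁, v² = μ(2/r − 1/a) gives v_a = √[μ(2/r₁ − 1/a_t)] = 0.24966 km/s.
First burn Δv₁ = |v_a − v₁| = 0.1514 km/s.
Circular speed at r₂: v₂ = √(μ/r₂) = 0.81807 km/s.
Transfer-orbit speed at r₂: v_p = √[μ(2/r₂ − 1/a_t)] = 1.0388 km/s.
Second burn Δv₂ = |v₂ − v_p| = 0.2207 km/s.
Total Δv = Δv₁ + Δv₂ = 0.3721 km/s.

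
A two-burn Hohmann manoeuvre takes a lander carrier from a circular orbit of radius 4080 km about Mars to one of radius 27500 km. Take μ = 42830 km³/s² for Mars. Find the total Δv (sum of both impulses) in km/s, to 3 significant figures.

Δv = 1.65 km/s

Transfer-ellipse semi-major axis a_t = (r₁ + r₂)/2 = (4080 + 27500)/2 = 15790 km.
At r₁ the circular-orbit speed is v₁ = √(μ/r₁) = 3.2400 km/s.
Transfer-orbit speed at r₁ (v² = μ(2/r − 1/a)): v_p = √[μ(2/r₁ − 1/a_t)] = 4.2758 km/s.
First burn Δv₁ = |v_p − v₁| = 1.0358 km/s.
Circular speed at r₂: v₂ = √(μ/r₂) = 1.248 km/s.
Transfer-orbit speed at r₂: v_a = √[μ(2/r₂ − 1/a_t)] = 0.6344 km/s.
Second burn Δv₂ = |v₂ − v_a| = 0.61360 km/s.
Δv = Δv₁ + Δv₂ = 1.0358 + 0.61360 = 1.649 km/s.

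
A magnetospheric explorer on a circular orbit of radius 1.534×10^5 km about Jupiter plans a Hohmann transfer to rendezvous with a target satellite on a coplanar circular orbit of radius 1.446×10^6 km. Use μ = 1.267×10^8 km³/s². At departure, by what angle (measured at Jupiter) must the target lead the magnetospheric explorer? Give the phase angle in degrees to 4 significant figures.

Semi-major axis of the transfer orbit: a_t = (1.534×10^5 + 1.446×10^6)/2 = 7.997×10^5 km.
The half-period of the transfer ellipse is t = π√(a_t³/μ) = 1.996×10^5 s.
Target angular speed ω₂ = √(μ/r₂³) = 6.473×10^-6 rad/s.
Angle swept by the target during transfer: ω₂·t = 1.292 rad = 74.03°.
The magnetospheric explorer traverses 180° on the transfer ellipse, so the target must lead by 180° − 74.03° = 106.0°.

φ = 106.0°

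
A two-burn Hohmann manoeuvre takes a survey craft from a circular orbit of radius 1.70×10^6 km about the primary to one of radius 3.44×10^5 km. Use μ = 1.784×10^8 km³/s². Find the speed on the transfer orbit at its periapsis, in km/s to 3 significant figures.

v = 29.4 km/s

Semi-major axis of the transfer orbit: a_t = (1.700×10^6 + 3.440×10^5)/2 = 1.022×10^6 km.
The periapsis of the transfer ellipse is at r = 3.440×10^5 km.
Vis-viva: v = √[μ(2/r − 1/a_t)] = √[1.784×10^8 × (2/3.440×10^5 − 1/1.022×10^6)] = 29.37 km/s.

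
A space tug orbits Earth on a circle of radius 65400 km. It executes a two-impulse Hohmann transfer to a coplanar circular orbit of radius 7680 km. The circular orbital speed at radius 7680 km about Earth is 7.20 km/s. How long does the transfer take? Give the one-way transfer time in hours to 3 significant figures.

t = 9.66 hours

From the circular-orbit relation v² = μ/r at r = 7680 km: μ = v²r = (7.20)² × 7680 = 3.98131×10^5 km³/s².
Semi-major axis of the transfer orbit: a_t = (65400 + 7680)/2 = 36540 km.
By Kepler's third law the transfer-orbit period is T = 2π√(a_t³/μ), so t = T/2 = 34780 s.
Converting: 34780 s ÷ 3600 s/hour = 9.66 hours.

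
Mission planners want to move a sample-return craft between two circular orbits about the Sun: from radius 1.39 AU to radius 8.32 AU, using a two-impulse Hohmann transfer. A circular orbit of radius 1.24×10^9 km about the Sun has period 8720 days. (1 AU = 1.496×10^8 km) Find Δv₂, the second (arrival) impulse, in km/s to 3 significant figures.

Δv₂ = 4.80 km/s

From Kepler's third law T² = 4π²r³/μ at r = 1.24×10^9 km, T = 8720 days = 8720 × 86400 s = 7.53408×10^8 s: μ = 4π²r³/T² = 1.32606×10^11 km³/s².
In km: r₁ = 1.39 × 1.496×10^8 = 2.07944×10^8 km; r₂ = 8.32 × 1.496×10^8 = 1.244672×10^9 km.
Transfer-ellipse semi-major axis a_t = (r₁ + r₂)/2 = (2.07944×10^8 + 1.244672×10^9)/2 = 7.26308×10^8 km.
Circular speed at r = 1.244672×10^9 km: v_c = √(μ/r) = 10.322 km/s.
Transfer-orbit speed at the same r (vis-viva, a = a_t): v_t = √[μ(2/r − 1/a_t)] = 5.5229 km/s.
Δv₂ = |v_t − v_c| = |5.5229 − 10.322| = 4.799 km/s.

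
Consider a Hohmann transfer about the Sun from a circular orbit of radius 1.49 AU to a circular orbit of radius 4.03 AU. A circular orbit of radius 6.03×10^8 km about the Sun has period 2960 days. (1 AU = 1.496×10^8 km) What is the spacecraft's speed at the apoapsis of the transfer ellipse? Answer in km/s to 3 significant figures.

v = 10.9 km/s

From Kepler's third law T² = 4π²r³/μ at r = 6.03×10^8 km, T = 2960 days = 2960 × 86400 s = 2.55744×10^8 s: μ = 4π²r³/T² = 1.32343×10^11 km³/s².
In km: r₁ = 1.49 × 1.496×10^8 = 2.22904×10^8 km; r₂ = 4.03 × 1.496×10^8 = 6.02888×10^8 km.
Semi-major axis of the transfer orbit: a_t = (2.22904×10^8 + 6.02888×10^8)/2 = 4.12896×10^8 km.
The apoapsis of the transfer ellipse is at r = 6.02888×10^8 km.
From the vis-viva equation, v = √[μ(2/r − 1/a_t)] = 10.89 km/s.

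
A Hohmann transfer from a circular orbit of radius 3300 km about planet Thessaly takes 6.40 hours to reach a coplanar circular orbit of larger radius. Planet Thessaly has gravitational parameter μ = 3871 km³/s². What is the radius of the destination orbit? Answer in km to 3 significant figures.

Transfer time t = 6.40 hours = 23040 s, and t = π√(a_t³/μ).
So a_t = (μ t²/π²)^(1/3) = (3871 × (23040)² / π²)^(1/3) = 5926.9 km.
Since a_t = (r₁ + r₂)/2, r₂ = 2a_t − r₁ = 2×5926.9 − 3300 = 8553.8 km.

r₂ = 8550 km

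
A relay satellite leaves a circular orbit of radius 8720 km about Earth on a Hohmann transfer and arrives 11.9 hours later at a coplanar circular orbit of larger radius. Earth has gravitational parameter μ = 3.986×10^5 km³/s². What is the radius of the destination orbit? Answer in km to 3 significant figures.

r₂ = 75300 km

Transfer time t = 11.9 hours = 42840 s, and t = π√(a_t³/μ).
So a_t = (μ t²/π²)^(1/3) = (3.986×10^5 × (42840)² / π²)^(1/3) = 42006 km.
Since a_t = (r₁ + r₂)/2, r₂ = 2a_t − r₁ = 2×42006 − 8720 = 75292 km.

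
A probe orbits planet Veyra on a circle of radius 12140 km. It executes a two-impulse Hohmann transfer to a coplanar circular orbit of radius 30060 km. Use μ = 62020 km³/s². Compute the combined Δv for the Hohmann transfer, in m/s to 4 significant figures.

Δv = 784.4 m/s

The Hohmann ellipse has a_t = (r₁ + r₂)/2 = 21100 km.
At r₁ the circular-orbit speed is v₁ = √(μ/r₁) = 2.2603 km/s.
Transfer-orbit speed at r₁ (vis-viva equation): v_p = √[μ(2/r₁ − 1/a_t)] = 2.6978 km/s.
First burn Δv₁ = |v_p − v₁| = 0.4375 km/s.
At r₂, v₂ = √(μ/r₂) = 1.4364 km/s.
Transfer-orbit speed at r₂: v_a = √[μ(2/r₂ − 1/a_t)] = 1.0895 km/s.
Second burn Δv₂ = |v₂ − v_a| = 0.3469 km/s.
Δv = Δv₁ + Δv₂ = 0.4375 + 0.3469 = 0.7844 km/s.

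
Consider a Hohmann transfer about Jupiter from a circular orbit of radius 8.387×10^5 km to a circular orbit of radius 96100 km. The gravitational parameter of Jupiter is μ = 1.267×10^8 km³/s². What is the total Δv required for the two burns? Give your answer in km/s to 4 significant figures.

Δv = 19.05 km/s

The Hohmann ellipse has a_t = (r₁ + r₂)/2 = 4.674×10^5 km.
Circular speed at r₁: v₁ = √(μ/r₁) = √(1.267×10^8/8.387×10^5) = 12.291 km/s.
On the transfer ellipse at r₁, vis-viva gives v_a = √[μ(2/r₁ − 1/a_t)] = 5.5732 km/s.
First burn Δv₁ = |v_a − v₁| = 6.718 km/s.
At r₂, v₂ = √(μ/r₂) = 36.31 km/s.
Transfer-orbit speed at r₂: v_p = √[μ(2/r₂ − 1/a_t)] = 48.64 km/s.
Second burn Δv₂ = |v₂ − v_p| = 12.33 km/s.
Total Δv = Δv₁ + Δv₂ = 19.05 km/s.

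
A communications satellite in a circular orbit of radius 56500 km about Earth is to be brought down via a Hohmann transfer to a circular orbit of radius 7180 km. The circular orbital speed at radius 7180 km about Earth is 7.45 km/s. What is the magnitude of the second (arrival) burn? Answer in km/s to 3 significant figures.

From the circular-orbit relation v² = μ/r at r = 7180 km: μ = v²r = (7.45)² × 7180 = 3.98508×10^5 km³/s².
Transfer-ellipse semi-major axis a_t = (r₁ + r₂)/2 = (56500 + 7180)/2 = 31840 km.
Circular speed at r = 7180 km: v_c = √(μ/r) = 7.450 km/s.
Transfer-orbit speed at the same r (vis-viva, a = a_t): v_t = √[μ(2/r − 1/a_t)] = 9.924 km/s.
Δv₂ = |v_t − v_c| = |9.924 − 7.450| = 2.474 km/s.

Δv₂ = 2.47 km/s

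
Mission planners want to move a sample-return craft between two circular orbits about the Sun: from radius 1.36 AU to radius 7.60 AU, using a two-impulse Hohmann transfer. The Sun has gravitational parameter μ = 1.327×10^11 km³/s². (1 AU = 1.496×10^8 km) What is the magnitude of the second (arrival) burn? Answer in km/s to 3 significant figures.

Δv₂ = 4.85 km/s

In km: r₁ = 1.36 × 1.496×10^8 = 2.03456×10^8 km; r₂ = 7.60 × 1.496×10^8 = 1.13696×10^9 km.
The Hohmann ellipse has a_t = (r₁ + r₂)/2 = 6.70208×10^8 km.
On the circular orbit at r = 1.13696×10^9 km, v_c = √(μ/r) = 10.803 km/s.
Transfer-orbit speed at the same r (vis-viva, a = a_t): v_t = √[μ(2/r − 1/a_t)] = 5.9524 km/s.
Δv₂ = |v_t − v_c| = |5.9524 − 10.803| = 4.851 km/s.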